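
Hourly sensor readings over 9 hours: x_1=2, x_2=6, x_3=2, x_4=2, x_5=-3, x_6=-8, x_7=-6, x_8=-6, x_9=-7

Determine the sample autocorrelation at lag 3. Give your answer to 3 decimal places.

0.010

Mean x̄ = (2 + 6 + 2 + 2 − 3 − 8 − 6 − 6 − 7)/9 = -2.0000
Σ(x_t−x̄)(x_{t+3}−x̄) = (16.0000) + (-8.0000) + (-24.0000) + (-16.0000) + (4.0000) + (30.0000) = 2.0000
Denominator Σ(x_t−x̄)² = 206.0000
r_3 = 2.0000 / 206.0000 = 0.010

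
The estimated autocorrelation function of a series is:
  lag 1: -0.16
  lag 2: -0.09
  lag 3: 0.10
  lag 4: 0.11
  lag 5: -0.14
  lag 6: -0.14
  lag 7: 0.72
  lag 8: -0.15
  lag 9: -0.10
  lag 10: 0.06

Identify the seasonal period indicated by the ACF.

7

The largest autocorrelation is r_7 = 0.72; the remaining lags stay at or below 0.11.
The dominant spike at lag 7 indicates a seasonal period of 7.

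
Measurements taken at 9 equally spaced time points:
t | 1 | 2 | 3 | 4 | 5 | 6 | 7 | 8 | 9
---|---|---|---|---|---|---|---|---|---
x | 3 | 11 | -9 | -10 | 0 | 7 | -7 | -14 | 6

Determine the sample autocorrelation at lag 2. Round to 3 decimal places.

Mean x̄ = (3 + 11 − 9 − 10 + 0 + 7 − 7 − 14 + 6)/9 = -1.4444
Σ(x_t−x̄)(x_{t+2}−x̄) = (-33.5802) + (-106.4691) + (-10.9136) + (-72.2469) + (-8.0247) + (-106.0247) + (-41.3580) = -378.6173
Denominator Σ(x_t−x̄)² = 622.2222
r_2 = -378.6173 / 622.2222 = -0.608

-0.608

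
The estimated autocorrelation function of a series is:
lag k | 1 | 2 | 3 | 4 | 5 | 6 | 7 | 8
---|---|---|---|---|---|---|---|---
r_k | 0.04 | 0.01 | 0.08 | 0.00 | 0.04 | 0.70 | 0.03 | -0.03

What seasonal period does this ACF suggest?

6

The largest autocorrelation is r_6 = 0.70; the remaining lags stay at or below 0.08.
The dominant spike at lag 6 indicates a seasonal period of 6.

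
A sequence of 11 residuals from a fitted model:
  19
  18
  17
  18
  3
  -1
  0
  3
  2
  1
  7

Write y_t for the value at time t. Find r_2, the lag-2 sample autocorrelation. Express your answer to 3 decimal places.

Mean ȳ = (19 + 18 + 17 + 18 + 3 − 1 + 0 + 3 + 2 + 1 + 7)/11 = 7.9091
Numerator Σ_{t=1}^{9}(y_t−ȳ)(y_{t+2}−ȳ) = 236.7107
Denominator Σ(y_t−ȳ)² = 682.9091
r_2 = 236.7107 / 682.9091 = 0.347

0.347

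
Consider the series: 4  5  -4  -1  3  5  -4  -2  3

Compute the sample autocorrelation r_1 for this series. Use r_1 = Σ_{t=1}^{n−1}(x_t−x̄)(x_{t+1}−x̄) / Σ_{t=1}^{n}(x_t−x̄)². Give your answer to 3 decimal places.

Mean x̄ = (4 + 5 − 4 − 1 + 3 + 5 − 4 − 2 + 3)/9 = 1.0000
Numerator Σ_{t=1}^{8}(x_t−x̄)(x_{t+1}−x̄) = -5.0000
Denominator Σ(x_t−x̄)² = 112.0000
r_1 = -5.0000 / 112.0000 = -0.045

-0.045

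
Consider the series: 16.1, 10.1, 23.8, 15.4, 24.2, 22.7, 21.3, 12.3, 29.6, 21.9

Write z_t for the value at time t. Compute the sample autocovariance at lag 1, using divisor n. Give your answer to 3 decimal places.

Mean z̄ = (16.1 + 10.1 + 23.8 + 15.4 + 24.2 + 22.7 + 21.3 + 12.3 + 29.6 + 21.9)/10 = 19.7400
Σ_{t=1}^{9}(z_t−z̄)(z_{t+1}−z̄) = -86.8736
γ_1 = -86.8736 / 10 = -8.687

-8.687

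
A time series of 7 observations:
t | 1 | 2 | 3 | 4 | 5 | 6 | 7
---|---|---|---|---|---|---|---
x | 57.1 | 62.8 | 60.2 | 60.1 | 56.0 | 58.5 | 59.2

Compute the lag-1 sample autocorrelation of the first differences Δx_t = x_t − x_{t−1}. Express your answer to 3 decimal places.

-0.343

First differences Δx: 5.7, -2.6, -0.1, -4.1, 2.5, 0.7
Mean of differences = 0.3500
Numerator Σ(Δx_t−Δx̄)(Δx_{t+1}−Δx̄) = -21.2675
Denominator Σ(Δx_t−Δx̄)² = 62.0750
r_1(Δx) = -21.2675 / 62.0750 = -0.343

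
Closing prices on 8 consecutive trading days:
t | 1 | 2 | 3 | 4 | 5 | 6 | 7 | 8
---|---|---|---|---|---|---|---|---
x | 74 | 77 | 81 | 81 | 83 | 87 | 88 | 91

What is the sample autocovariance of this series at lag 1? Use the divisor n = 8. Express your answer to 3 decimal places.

16.211

Mean x̄ = (74 + 77 + 81 + 81 + 83 + 87 + 88 + 91)/8 = 82.7500
Σ_{t=1}^{7}(x_t−x̄)(x_{t+1}−x̄) = 129.6875
γ_1 = 129.6875 / 8 = 16.211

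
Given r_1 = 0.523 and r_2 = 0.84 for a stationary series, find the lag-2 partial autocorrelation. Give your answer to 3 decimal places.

0.780

φ_{22} = (r_2 − r_1²) / (1 − r_1²)
r_1² = (0.523)² = 0.273529
Numerator = 0.84 − 0.2735 = 0.5665; denominator = 1 − 0.2735 = 0.7265
φ_{22} = 0.5665 / 0.7265 = 0.780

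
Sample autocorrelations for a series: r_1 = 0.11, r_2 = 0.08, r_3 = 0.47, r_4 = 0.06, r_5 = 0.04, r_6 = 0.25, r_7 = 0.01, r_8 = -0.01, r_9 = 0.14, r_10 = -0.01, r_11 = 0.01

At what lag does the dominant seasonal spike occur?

3

The largest autocorrelation is r_3 = 0.47, with a weaker echo at lag 6 (0.25); the remaining lags stay at or below 0.14.
The dominant spike at lag 3 indicates a seasonal period of 3.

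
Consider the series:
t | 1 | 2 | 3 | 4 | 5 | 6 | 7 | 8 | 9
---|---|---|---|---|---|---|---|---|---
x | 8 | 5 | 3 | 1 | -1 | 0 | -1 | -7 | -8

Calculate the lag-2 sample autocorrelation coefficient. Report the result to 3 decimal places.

Mean x̄ = (8 + 5 + 3 + 1 − 1 + 0 − 1 − 7 − 8)/9 = 0.0000
Σ(x_t−x̄)(x_{t+2}−x̄) = (24.0000) + (5.0000) + (-3.0000) + (0.0000) + (1.0000) + (0.0000) + (8.0000) = 35.0000
Denominator Σ(x_t−x̄)² = 214.0000
r_2 = 35.0000 / 214.0000 = 0.164

0.164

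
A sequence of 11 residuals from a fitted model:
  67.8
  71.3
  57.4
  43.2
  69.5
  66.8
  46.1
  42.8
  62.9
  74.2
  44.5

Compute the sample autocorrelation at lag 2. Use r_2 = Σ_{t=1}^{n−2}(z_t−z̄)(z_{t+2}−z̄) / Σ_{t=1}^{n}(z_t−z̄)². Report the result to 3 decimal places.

-0.631

Mean z̄ = (67.8 + 71.3 + 57.4 + 43.2 + 69.5 + 66.8 + 46.1 + 42.8 + 62.9 + 74.2 + 44.5)/11 = 58.7727
Numerator Σ_{t=1}^{9}(z_t−z̄)(z_{t+2}−z̄) = -968.9960
Denominator Σ(z_t−z̄)² = 1536.8018
r_2 = -968.9960 / 1536.8018 = -0.631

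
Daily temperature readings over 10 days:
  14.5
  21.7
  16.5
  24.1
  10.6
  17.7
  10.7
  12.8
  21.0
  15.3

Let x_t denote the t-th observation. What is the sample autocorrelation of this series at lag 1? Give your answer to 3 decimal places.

-0.360

Mean x̄ = (14.5 + 21.7 + 16.5 + 24.1 + 10.6 + 17.7 + 10.7 + 12.8 + 21.0 + 15.3)/10 = 16.4900
Numerator Σ_{t=1}^{9}(x_t−x̄)(x_{t+1}−x̄) = -69.8391
Denominator Σ(x_t−x̄)² = 194.0690
r_1 = -69.8391 / 194.0690 = -0.360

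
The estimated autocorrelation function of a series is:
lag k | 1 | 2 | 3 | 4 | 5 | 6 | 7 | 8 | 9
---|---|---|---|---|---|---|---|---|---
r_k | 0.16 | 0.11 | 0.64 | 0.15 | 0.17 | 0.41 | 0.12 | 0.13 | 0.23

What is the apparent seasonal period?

3

The largest autocorrelation is r_3 = 0.64, with weaker echoes at lags 6 (0.41) and 9 (0.23); the remaining lags stay at or below 0.17.
The dominant spike at lag 3 indicates a seasonal period of 3.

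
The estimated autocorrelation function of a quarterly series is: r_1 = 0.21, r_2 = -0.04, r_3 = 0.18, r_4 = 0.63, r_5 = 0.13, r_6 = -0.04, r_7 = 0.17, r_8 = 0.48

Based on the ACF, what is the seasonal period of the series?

4

The largest autocorrelation is r_4 = 0.63, with a weaker echo at lag 8 (0.48); the remaining lags stay at or below 0.21.
The dominant spike at lag 4 indicates a seasonal period of 4.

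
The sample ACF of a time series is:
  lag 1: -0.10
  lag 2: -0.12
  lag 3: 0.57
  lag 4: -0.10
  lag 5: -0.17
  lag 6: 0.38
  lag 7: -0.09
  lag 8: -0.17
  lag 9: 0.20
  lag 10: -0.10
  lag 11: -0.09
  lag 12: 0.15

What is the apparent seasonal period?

The largest autocorrelation is r_3 = 0.57, with weaker echoes at lags 6 (0.38), 9 (0.20) and 12 (0.15); the remaining lags stay at or below -0.09.
The dominant spike at lag 3 indicates a seasonal period of 3.

3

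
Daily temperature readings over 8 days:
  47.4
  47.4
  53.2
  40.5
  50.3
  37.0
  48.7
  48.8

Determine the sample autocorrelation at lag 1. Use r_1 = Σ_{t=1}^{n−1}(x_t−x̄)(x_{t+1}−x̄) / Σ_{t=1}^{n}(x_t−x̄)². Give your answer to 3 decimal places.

-0.547

Mean x̄ = (47.4 + 47.4 + 53.2 + 40.5 + 50.3 + 37.0 + 48.7 + 48.8)/8 = 46.6625
Deviations from mean: 0.7375, 0.7375, 6.5375, -6.1625, 3.6375, -9.6625, 2.0375, 2.1375
Σ(x_t−x̄)(x_{t+1}−x̄) = (0.5439) + (4.8214) + (-40.2873) + (-22.4161) + (-35.1473) + (-19.6873) + (4.3552) = -107.8177
Denominator Σ(x_t−x̄)² = 197.1188
r_1 = -107.8177 / 197.1188 = -0.547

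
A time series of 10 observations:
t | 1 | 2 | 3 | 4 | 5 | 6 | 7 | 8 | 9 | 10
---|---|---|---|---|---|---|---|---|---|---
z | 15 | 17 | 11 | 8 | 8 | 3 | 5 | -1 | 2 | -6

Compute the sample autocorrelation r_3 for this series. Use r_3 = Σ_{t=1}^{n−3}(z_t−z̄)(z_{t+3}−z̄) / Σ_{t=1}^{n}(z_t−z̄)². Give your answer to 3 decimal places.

Mean z̄ = (15 + 17 + 11 + 8 + 8 + 3 + 5 − 1 + 2 − 6)/10 = 6.2000
Numerator Σ_{t=1}^{7}(z_t−z̄)(z_{t+3}−z̄) = 32.8800
Denominator Σ(z_t−z̄)² = 453.6000
r_3 = 32.8800 / 453.6000 = 0.072

0.072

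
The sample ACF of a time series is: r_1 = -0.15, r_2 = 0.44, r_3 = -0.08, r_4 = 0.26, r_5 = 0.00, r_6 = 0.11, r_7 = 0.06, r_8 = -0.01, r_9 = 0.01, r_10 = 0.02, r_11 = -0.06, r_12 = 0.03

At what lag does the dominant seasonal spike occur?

2

The largest autocorrelation is r_2 = 0.44, with a weaker echo at lag 4 (0.26); the remaining lags stay at or below 0.11.
The dominant spike at lag 2 indicates a seasonal period of 2.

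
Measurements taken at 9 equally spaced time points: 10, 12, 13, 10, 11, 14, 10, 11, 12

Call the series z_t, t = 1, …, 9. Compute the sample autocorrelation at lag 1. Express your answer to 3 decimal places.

Mean z̄ = (10 + 12 + 13 + 10 + 11 + 14 + 10 + 11 + 12)/9 = 11.4444
Numerator Σ_{t=1}^{8}(z_t−z̄)(z_{t+1}−z̄) = -5.9753
Denominator Σ(z_t−z̄)² = 16.2222
r_1 = -5.9753 / 16.2222 = -0.368

-0.368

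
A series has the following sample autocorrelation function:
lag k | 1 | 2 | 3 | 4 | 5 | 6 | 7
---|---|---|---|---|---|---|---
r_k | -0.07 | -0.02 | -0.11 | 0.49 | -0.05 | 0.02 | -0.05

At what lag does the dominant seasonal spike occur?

4

The largest autocorrelation is r_4 = 0.49; the remaining lags stay at or below 0.02.
The dominant spike at lag 4 indicates a seasonal period of 4.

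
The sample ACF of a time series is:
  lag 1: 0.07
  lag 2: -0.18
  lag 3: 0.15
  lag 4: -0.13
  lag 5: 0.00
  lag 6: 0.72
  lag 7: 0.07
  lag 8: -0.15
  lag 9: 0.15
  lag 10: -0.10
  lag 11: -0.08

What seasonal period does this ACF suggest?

6

The largest autocorrelation is r_6 = 0.72; the remaining lags stay at or below 0.15.
The dominant spike at lag 6 indicates a seasonal period of 6.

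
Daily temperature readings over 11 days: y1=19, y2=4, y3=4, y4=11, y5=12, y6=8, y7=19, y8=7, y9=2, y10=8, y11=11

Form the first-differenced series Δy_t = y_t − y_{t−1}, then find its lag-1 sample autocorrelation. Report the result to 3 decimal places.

-0.198

First differences Δy: -15, 0, 7, 1, -4, 11, -12, -5, 6, 3
Mean of differences = -0.8000
Numerator Σ(Δy_t−Δȳ)(Δy_{t+1}−Δȳ) = -122.4400
Denominator Σ(Δy_t−Δȳ)² = 619.6000
r_1(Δy) = -122.4400 / 619.6000 = -0.198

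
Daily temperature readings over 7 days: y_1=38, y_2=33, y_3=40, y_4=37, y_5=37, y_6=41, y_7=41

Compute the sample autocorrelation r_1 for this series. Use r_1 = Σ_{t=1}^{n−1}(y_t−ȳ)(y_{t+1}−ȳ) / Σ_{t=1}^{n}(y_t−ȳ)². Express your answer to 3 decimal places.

-0.097

Mean ȳ = (38 + 33 + 40 + 37 + 37 + 41 + 41)/7 = 38.1429
Deviations from mean: -0.1429, -5.1429, 1.8571, -1.1429, -1.1429, 2.8571, 2.8571
Numerator Σ_{t=1}^{6}(y_t−ȳ)(y_{t+1}−ȳ) = -4.7347
Denominator Σ(y_t−ȳ)² = 48.8571
r_1 = -4.7347 / 48.8571 = -0.097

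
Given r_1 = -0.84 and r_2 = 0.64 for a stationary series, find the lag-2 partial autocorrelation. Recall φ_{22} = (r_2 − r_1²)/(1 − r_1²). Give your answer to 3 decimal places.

φ_{22} = (r_2 − r_1²) / (1 − r_1²)
r_1² = (-0.84)² = 0.7056
Numerator = 0.64 − 0.7056 = -0.0656; denominator = 1 − 0.7056 = 0.2944
φ_{22} = -0.0656 / 0.2944 = -0.223

-0.223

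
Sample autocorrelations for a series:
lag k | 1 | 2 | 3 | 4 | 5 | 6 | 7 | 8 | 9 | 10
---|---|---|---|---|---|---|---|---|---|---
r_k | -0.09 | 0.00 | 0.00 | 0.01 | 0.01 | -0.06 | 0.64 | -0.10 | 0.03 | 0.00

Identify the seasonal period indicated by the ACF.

7

The largest autocorrelation is r_7 = 0.64; the remaining lags stay at or below 0.03.
The dominant spike at lag 7 indicates a seasonal period of 7.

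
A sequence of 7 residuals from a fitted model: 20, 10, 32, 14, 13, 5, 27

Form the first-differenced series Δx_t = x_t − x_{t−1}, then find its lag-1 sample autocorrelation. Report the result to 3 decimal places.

-0.526

First differences Δx: -10, 22, -18, -1, -8, 22
Mean of differences = 1.1667
Numerator Σ(Δx_t−Δx̄)(Δx_{t+1}−Δx̄) = -761.5278
Denominator Σ(Δx_t−Δx̄)² = 1448.8333
r_1(Δx) = -761.5278 / 1448.8333 = -0.526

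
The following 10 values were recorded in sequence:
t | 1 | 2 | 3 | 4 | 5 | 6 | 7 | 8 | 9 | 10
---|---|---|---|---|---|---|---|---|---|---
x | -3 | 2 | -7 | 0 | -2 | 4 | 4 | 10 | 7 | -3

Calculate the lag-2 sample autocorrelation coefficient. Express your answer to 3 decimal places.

0.212

Mean x̄ = (-3 + 2 − 7 + 0 − 2 + 4 + 4 + 10 + 7 − 3)/10 = 1.2000
Numerator Σ_{t=1}^{8}(x_t−x̄)(x_{t+2}−x̄) = 51.3200
Denominator Σ(x_t−x̄)² = 241.6000
r_2 = 51.3200 / 241.6000 = 0.212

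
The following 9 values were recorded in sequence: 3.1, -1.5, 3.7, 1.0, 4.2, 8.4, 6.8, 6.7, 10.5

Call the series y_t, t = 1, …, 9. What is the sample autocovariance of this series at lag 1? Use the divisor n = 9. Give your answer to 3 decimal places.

4.847

Mean ȳ = (3.1 − 1.5 + 3.7 + 1.0 + 4.2 + 8.4 + 6.8 + 6.7 + 10.5)/9 = 4.7667
Σ_{t=1}^{8}(y_t−ȳ)(y_{t+1}−ȳ) = 43.6256
γ_1 = 43.6256 / 9 = 4.847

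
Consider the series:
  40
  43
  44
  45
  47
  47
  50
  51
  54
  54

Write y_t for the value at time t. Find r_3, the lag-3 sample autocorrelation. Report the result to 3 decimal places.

Mean ȳ = (40 + 43 + 44 + 45 + 47 + 47 + 50 + 51 + 54 + 54)/10 = 47.5000
Σ(y_t−ȳ)(y_{t+3}−ȳ) = (18.7500) + (2.2500) + (1.7500) + (-6.2500) + (-1.7500) + (-3.2500) + (16.2500) = 27.7500
Denominator Σ(y_t−ȳ)² = 198.5000
r_3 = 27.7500 / 198.5000 = 0.140

0.140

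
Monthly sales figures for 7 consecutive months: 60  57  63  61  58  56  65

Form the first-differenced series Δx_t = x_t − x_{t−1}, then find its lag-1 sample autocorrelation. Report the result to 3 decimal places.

-0.258

First differences Δx: -3, 6, -2, -3, -2, 9
Mean of differences = 0.8333
Numerator Σ(Δx_t−Δx̄)(Δx_{t+1}−Δx̄) = -35.8611
Denominator Σ(Δx_t−Δx̄)² = 138.8333
r_1(Δx) = -35.8611 / 138.8333 = -0.258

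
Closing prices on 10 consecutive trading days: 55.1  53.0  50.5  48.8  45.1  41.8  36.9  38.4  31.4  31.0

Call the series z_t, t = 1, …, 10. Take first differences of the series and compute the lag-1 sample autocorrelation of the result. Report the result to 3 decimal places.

First differences Δz: -2.1, -2.5, -1.7, -3.7, -3.3, -4.9, 1.5, -7.0, -0.4
Mean of differences = -2.6778
Numerator Σ(Δz_t−Δz̄)(Δz_{t+1}−Δz̄) = -35.8905
Denominator Σ(Δz_t−Δz̄)² = 49.0156
r_1(Δz) = -35.8905 / 49.0156 = -0.732

-0.732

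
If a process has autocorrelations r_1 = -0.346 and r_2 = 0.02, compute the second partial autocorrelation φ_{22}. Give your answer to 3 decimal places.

-0.113

φ_{22} = (r_2 − r_1²) / (1 − r_1²)
r_1² = (-0.346)² = 0.119716
Numerator = 0.02 − 0.1197 = -0.0997; denominator = 1 − 0.1197 = 0.8803
φ_{22} = -0.0997 / 0.8803 = -0.113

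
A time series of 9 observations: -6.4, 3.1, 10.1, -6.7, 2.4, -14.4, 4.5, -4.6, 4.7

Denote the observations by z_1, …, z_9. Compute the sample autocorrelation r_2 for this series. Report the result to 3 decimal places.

Mean z̄ = (-6.4 + 3.1 + 10.1 − 6.7 + 2.4 − 14.4 + 4.5 − 4.6 + 4.7)/9 = -0.8111
Σ(z_t−z̄)(z_{t+2}−z̄) = (-60.9810) + (-23.0321) + (35.0368) + (80.0235) + (17.0546) + (51.4868) + (29.2701) = 128.8586
Denominator Σ(z_t−z̄)² = 468.1689
r_2 = 128.8586 / 468.1689 = 0.275

0.275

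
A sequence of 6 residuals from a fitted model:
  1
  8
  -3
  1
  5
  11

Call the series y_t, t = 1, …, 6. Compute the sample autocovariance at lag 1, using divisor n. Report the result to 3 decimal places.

-2.644

Mean ȳ = (1 + 8 − 3 + 1 + 5 + 11)/6 = 3.8333
Deviations: -2.8333, 4.1667, -6.8333, -2.8333, 1.1667, 7.1667
Σ_{t=1}^{5}(y_t−ȳ)(y_{t+1}−ȳ) = -15.8611
γ_1 = -15.8611 / 6 = -2.644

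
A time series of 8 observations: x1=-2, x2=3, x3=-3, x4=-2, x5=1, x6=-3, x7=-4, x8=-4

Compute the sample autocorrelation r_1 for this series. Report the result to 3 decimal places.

Mean x̄ = (-2 + 3 − 3 − 2 + 1 − 3 − 4 − 4)/8 = -1.7500
Deviations from mean: -0.2500, 4.7500, -1.2500, -0.2500, 2.7500, -1.2500, -2.2500, -2.2500
Σ(x_t−x̄)(x_{t+1}−x̄) = (-1.1875) + (-5.9375) + (0.3125) + (-0.6875) + (-3.4375) + (2.8125) + (5.0625) = -3.0625
Denominator Σ(x_t−x̄)² = 43.5000
r_1 = -3.0625 / 43.5000 = -0.070

-0.070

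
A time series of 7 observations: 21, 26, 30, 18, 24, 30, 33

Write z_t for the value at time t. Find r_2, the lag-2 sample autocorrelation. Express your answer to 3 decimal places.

Mean z̄ = (21 + 26 + 30 + 18 + 24 + 30 + 33)/7 = 26.0000
Numerator Σ_{t=1}^{5}(z_t−z̄)(z_{t+2}−z̄) = -74.0000
Denominator Σ(z_t−z̄)² = 174.0000
r_2 = -74.0000 / 174.0000 = -0.425

-0.425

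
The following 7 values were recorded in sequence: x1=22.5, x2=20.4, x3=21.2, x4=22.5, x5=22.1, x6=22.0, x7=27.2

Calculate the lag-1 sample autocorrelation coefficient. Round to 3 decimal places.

Mean x̄ = (22.5 + 20.4 + 21.2 + 22.5 + 22.1 + 22.0 + 27.2)/7 = 22.5571
Σ(x_t−x̄)(x_{t+1}−x̄) = (0.1233) + (2.9276) + (0.0776) + (0.0261) + (0.2547) + (-2.5867) = 0.8224
Denominator Σ(x_t−x̄)² = 28.5771
r_1 = 0.8224 / 28.5771 = 0.029

0.029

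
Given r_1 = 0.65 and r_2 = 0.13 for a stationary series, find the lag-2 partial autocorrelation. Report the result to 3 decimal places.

-0.506

φ_{22} = (r_2 − r_1²) / (1 − r_1²)
r_1² = (0.65)² = 0.4225
Numerator = 0.13 − 0.4225 = -0.2925; denominator = 1 − 0.4225 = 0.5775
φ_{22} = -0.2925 / 0.5775 = -0.506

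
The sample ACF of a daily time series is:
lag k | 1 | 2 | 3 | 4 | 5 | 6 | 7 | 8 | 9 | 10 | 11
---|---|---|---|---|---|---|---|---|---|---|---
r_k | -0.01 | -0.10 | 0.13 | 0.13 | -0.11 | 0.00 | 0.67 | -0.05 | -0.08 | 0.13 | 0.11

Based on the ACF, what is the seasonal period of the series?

The largest autocorrelation is r_7 = 0.67; the remaining lags stay at or below 0.13.
The dominant spike at lag 7 indicates a seasonal period of 7.

7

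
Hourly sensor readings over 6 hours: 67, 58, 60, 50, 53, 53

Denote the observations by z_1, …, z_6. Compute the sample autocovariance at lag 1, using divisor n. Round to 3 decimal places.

Mean z̄ = (67 + 58 + 60 + 50 + 53 + 53)/6 = 56.8333
Deviations: 10.1667, 1.1667, 3.1667, -6.8333, -3.8333, -3.8333
Σ_{t=1}^{5}(z_t−z̄)(z_{t+1}−z̄) = 34.8056
γ_1 = 34.8056 / 6 = 5.801

5.801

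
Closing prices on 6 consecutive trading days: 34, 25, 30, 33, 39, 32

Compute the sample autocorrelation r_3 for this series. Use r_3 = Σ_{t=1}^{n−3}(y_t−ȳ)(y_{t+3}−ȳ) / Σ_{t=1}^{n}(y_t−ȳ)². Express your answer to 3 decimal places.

Mean ȳ = (34 + 25 + 30 + 33 + 39 + 32)/6 = 32.1667
Deviations from mean: 1.8333, -7.1667, -2.1667, 0.8333, 6.8333, -0.1667
Σ(y_t−ȳ)(y_{t+3}−ȳ) = (1.5278) + (-48.9722) + (0.3611) = -47.0833
Denominator Σ(y_t−ȳ)² = 106.8333
r_3 = -47.0833 / 106.8333 = -0.441

-0.441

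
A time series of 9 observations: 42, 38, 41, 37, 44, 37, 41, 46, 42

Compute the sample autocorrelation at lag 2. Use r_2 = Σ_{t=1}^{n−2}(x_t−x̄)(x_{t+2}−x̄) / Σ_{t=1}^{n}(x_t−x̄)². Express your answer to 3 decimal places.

0.096

Mean x̄ = (42 + 38 + 41 + 37 + 44 + 37 + 41 + 46 + 42)/9 = 40.8889
Σ(x_t−x̄)(x_{t+2}−x̄) = (0.1235) + (11.2346) + (0.3457) + (15.1235) + (0.3457) + (-19.8765) + (0.1235) = 7.4198
Denominator Σ(x_t−x̄)² = 76.8889
r_2 = 7.4198 / 76.8889 = 0.096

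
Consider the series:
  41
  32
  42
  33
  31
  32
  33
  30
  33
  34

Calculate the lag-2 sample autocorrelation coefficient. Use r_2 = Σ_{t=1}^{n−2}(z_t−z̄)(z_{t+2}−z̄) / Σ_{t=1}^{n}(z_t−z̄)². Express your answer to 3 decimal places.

Mean z̄ = (41 + 32 + 42 + 33 + 31 + 32 + 33 + 30 + 33 + 34)/10 = 34.1000
Numerator Σ_{t=1}^{8}(z_t−z̄)(z_{t+2}−z̄) = 48.2800
Denominator Σ(z_t−z̄)² = 148.9000
r_2 = 48.2800 / 148.9000 = 0.324

0.324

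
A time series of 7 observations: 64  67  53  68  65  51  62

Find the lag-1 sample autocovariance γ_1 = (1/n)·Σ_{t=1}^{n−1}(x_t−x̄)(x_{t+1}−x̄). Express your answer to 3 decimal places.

-15.394

Mean x̄ = (64 + 67 + 53 + 68 + 65 + 51 + 62)/7 = 61.4286
Σ_{t=1}^{6}(x_t−x̄)(x_{t+1}−x̄) = -107.7551
γ_1 = -107.7551 / 7 = -15.394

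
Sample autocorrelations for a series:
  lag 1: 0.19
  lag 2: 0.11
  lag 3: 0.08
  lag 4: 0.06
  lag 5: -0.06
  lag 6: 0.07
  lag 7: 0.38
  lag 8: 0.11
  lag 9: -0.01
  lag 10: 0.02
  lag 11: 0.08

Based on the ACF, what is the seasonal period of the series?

The largest autocorrelation is r_7 = 0.38; the remaining lags stay at or below 0.19.
The dominant spike at lag 7 indicates a seasonal period of 7.

7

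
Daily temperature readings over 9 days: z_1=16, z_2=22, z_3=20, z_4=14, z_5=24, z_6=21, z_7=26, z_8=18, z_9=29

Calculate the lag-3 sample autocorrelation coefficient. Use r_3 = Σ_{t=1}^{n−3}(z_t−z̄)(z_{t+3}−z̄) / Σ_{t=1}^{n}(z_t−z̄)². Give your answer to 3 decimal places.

Mean z̄ = (16 + 22 + 20 + 14 + 24 + 21 + 26 + 18 + 29)/9 = 21.1111
Numerator Σ_{t=1}^{6}(z_t−z̄)(z_{t+3}−z̄) = -5.5926
Denominator Σ(z_t−z̄)² = 182.8889
r_3 = -5.5926 / 182.8889 = -0.031

-0.031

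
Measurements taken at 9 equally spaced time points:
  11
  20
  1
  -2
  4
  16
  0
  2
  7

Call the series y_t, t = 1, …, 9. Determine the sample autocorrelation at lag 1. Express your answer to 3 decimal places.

-0.008

Mean ȳ = (11 + 20 + 1 − 2 + 4 + 16 + 0 + 2 + 7)/9 = 6.5556
Numerator Σ_{t=1}^{8}(y_t−ȳ)(y_{t+1}−ȳ) = -3.7531
Denominator Σ(y_t−ȳ)² = 464.2222
r_1 = -3.7531 / 464.2222 = -0.008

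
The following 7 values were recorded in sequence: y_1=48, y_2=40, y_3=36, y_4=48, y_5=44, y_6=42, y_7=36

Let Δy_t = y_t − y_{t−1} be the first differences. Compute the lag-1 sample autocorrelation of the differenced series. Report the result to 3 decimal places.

-0.172

First differences Δy: -8, -4, 12, -4, -2, -6
Mean of differences = -2.0000
Numerator Σ(Δy_t−Δȳ)(Δy_{t+1}−Δȳ) = -44.0000
Denominator Σ(Δy_t−Δȳ)² = 256.0000
r_1(Δy) = -44.0000 / 256.0000 = -0.172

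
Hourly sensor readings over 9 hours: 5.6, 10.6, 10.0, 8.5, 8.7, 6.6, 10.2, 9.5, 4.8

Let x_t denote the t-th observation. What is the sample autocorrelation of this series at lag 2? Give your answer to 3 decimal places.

Mean x̄ = (5.6 + 10.6 + 10.0 + 8.5 + 8.7 + 6.6 + 10.2 + 9.5 + 4.8)/9 = 8.2778
Σ(x_t−x̄)(x_{t+2}−x̄) = (-4.6117) + (0.5160) + (0.7272) + (-0.3728) + (0.8116) + (-2.0506) + (-6.6851) = -11.6654
Denominator Σ(x_t−x̄)² = 35.8556
r_2 = -11.6654 / 35.8556 = -0.325

-0.325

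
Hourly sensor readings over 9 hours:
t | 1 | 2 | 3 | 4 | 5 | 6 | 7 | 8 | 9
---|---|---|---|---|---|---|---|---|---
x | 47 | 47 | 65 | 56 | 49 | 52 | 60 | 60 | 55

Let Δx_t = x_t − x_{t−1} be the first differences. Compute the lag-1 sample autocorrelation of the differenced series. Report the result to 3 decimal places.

-0.202

First differences Δx: 0, 18, -9, -7, 3, 8, 0, -5
Mean of differences = 1.0000
Numerator Σ(Δx_t−Δx̄)(Δx_{t+1}−Δx̄) = -110.0000
Denominator Σ(Δx_t−Δx̄)² = 544.0000
r_1(Δx) = -110.0000 / 544.0000 = -0.202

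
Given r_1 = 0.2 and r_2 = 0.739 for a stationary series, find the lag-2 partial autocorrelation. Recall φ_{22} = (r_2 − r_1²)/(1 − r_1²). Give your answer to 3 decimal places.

φ_{22} = (r_2 − r_1²) / (1 − r_1²)
r_1² = (0.2)² = 0.04
Numerator = 0.739 − 0.0400 = 0.6990; denominator = 1 − 0.0400 = 0.9600
φ_{22} = 0.6990 / 0.9600 = 0.728

0.728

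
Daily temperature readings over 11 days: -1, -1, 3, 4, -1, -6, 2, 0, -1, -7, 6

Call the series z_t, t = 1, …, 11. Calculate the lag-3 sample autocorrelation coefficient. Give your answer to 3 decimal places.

-0.139

Mean z̄ = (-1 − 1 + 3 + 4 − 1 − 6 + 2 + 0 − 1 − 7 + 6)/11 = -0.1818
Numerator Σ_{t=1}^{8}(z_t−z̄)(z_{t+3}−z̄) = -21.2810
Denominator Σ(z_t−z̄)² = 153.6364
r_3 = -21.2810 / 153.6364 = -0.139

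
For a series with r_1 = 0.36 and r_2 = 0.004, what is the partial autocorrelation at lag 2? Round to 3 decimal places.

-0.144

φ_{22} = (r_2 − r_1²) / (1 − r_1²)
r_1² = (0.36)² = 0.1296
Numerator = 0.004 − 0.1296 = -0.1256; denominator = 1 − 0.1296 = 0.8704
φ_{22} = -0.1256 / 0.8704 = -0.144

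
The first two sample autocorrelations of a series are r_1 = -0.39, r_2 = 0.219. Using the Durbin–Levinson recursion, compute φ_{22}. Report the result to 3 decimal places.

0.079

φ_{22} = (r_2 − r_1²) / (1 − r_1²)
r_1² = (-0.39)² = 0.1521
Numerator = 0.219 − 0.1521 = 0.0669; denominator = 1 − 0.1521 = 0.8479
φ_{22} = 0.0669 / 0.8479 = 0.079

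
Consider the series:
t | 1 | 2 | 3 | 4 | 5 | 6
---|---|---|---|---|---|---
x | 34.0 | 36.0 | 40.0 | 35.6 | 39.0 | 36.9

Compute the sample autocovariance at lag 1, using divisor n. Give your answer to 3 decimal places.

-1.165

Mean x̄ = (34.0 + 36.0 + 40.0 + 35.6 + 39.0 + 36.9)/6 = 36.9167
Σ_{t=1}^{5}(x_t−x̄)(x_{t+1}−x̄) = -6.9903
γ_1 = -6.9903 / 6 = -1.165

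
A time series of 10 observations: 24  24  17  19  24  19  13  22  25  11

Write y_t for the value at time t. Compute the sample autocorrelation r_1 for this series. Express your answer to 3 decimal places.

-0.195

Mean ȳ = (24 + 24 + 17 + 19 + 24 + 19 + 13 + 22 + 25 + 11)/10 = 19.8000
Numerator Σ_{t=1}^{9}(y_t−ȳ)(y_{t+1}−ȳ) = -42.4400
Denominator Σ(y_t−ȳ)² = 217.6000
r_1 = -42.4400 / 217.6000 = -0.195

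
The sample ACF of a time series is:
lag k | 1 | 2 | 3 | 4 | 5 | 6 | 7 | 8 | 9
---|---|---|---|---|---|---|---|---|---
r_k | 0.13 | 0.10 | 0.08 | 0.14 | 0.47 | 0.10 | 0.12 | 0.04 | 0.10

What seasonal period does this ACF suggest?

The largest autocorrelation is r_5 = 0.47; the remaining lags stay at or below 0.14.
The dominant spike at lag 5 indicates a seasonal period of 5.

5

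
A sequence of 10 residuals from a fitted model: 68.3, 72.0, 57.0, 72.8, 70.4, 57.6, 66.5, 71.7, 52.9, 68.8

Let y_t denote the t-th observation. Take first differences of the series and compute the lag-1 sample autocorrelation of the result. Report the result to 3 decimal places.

-0.557

First differences Δy: 3.7, -15.0, 15.8, -2.4, -12.8, 8.9, 5.2, -18.8, 15.9
Mean of differences = 0.0556
Numerator Σ(Δy_t−Δȳ)(Δy_{t+1}−Δȳ) = -762.9620
Denominator Σ(Δy_t−Δȳ)² = 1370.4022
r_1(Δy) = -762.9620 / 1370.4022 = -0.557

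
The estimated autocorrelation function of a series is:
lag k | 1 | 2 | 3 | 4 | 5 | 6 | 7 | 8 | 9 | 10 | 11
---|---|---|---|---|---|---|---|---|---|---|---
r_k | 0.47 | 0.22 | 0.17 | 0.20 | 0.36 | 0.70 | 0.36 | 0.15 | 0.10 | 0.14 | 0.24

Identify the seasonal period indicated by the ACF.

6

The largest autocorrelation is r_6 = 0.70; the remaining lags stay at or below 0.47. The elevated value at lag 1 (0.47), dropping to 0.22 at lag 2, reflects decaying short-term dependence rather than seasonality.
The dominant spike at lag 6 indicates a seasonal period of 6.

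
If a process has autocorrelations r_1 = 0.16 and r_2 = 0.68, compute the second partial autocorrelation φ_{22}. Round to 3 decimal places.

0.672

φ_{22} = (r_2 − r_1²) / (1 − r_1²)
r_1² = (0.16)² = 0.0256
Numerator = 0.68 − 0.0256 = 0.6544; denominator = 1 − 0.0256 = 0.9744
φ_{22} = 0.6544 / 0.9744 = 0.672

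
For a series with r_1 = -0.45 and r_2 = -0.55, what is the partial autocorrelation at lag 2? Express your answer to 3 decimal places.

φ_{22} = (r_2 − r_1²) / (1 − r_1²)
r_1² = (-0.45)² = 0.2025
Numerator = -0.55 − 0.2025 = -0.7525; denominator = 1 − 0.2025 = 0.7975
φ_{22} = -0.7525 / 0.7975 = -0.944

-0.944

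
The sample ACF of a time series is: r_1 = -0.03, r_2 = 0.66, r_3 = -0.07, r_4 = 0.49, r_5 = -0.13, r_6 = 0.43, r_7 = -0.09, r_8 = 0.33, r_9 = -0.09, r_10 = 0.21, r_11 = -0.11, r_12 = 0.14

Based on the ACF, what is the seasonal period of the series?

2

The largest autocorrelation is r_2 = 0.66, with weaker echoes at lags 4 (0.49), 6 (0.43), 8 (0.33) and 10 (0.21); the remaining lags stay at or below 0.14.
The dominant spike at lag 2 indicates a seasonal period of 2.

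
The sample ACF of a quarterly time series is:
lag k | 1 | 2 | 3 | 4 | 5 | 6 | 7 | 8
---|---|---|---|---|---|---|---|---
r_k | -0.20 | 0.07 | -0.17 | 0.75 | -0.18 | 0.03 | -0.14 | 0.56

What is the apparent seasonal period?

4

The largest autocorrelation is r_4 = 0.75, with a weaker echo at lag 8 (0.56); the remaining lags stay at or below 0.07.
The dominant spike at lag 4 indicates a seasonal period of 4.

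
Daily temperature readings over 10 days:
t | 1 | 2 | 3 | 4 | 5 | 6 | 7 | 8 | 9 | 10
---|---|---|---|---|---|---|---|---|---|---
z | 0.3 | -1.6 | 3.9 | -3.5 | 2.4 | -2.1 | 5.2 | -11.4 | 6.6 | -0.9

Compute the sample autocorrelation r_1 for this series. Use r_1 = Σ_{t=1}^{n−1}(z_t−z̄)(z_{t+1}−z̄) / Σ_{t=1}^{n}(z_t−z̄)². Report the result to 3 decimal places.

Mean z̄ = (0.3 − 1.6 + 3.9 − 3.5 + 2.4 − 2.1 + 5.2 − 11.4 + 6.6 − 0.9)/10 = -0.1100
Numerator Σ_{t=1}^{9}(z_t−z̄)(z_{t+1}−z̄) = -185.2571
Denominator Σ(z_t−z̄)² = 241.5290
r_1 = -185.2571 / 241.5290 = -0.767

-0.767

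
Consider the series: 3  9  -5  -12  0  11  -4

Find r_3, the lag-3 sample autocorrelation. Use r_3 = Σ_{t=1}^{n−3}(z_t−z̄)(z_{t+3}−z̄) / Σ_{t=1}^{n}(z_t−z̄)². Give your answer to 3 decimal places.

Mean z̄ = (3 + 9 − 5 − 12 + 0 + 11 − 4)/7 = 0.2857
Deviations from mean: 2.7143, 8.7143, -5.2857, -12.2857, -0.2857, 10.7143, -4.2857
Σ(z_t−z̄)(z_{t+3}−z̄) = (-33.3469) + (-2.4898) + (-56.6327) + (52.6531) = -39.8163
Denominator Σ(z_t−z̄)² = 395.4286
r_3 = -39.8163 / 395.4286 = -0.101

-0.101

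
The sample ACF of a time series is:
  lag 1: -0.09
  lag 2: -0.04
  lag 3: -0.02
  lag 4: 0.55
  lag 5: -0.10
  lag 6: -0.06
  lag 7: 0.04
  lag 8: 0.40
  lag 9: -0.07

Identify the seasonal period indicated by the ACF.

The largest autocorrelation is r_4 = 0.55, with a weaker echo at lag 8 (0.40); the remaining lags stay at or below 0.04.
The dominant spike at lag 4 indicates a seasonal period of 4.

4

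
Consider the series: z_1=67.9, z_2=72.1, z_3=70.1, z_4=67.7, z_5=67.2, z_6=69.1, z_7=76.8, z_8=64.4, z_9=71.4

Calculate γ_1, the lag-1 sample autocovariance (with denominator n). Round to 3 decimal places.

Mean z̄ = (67.9 + 72.1 + 70.1 + 67.7 + 67.2 + 69.1 + 76.8 + 64.4 + 71.4)/9 = 69.6333
Σ_{t=1}^{8}(z_t−z̄)(z_{t+1}−z̄) = -48.5978
γ_1 = -48.5978 / 9 = -5.400

-5.400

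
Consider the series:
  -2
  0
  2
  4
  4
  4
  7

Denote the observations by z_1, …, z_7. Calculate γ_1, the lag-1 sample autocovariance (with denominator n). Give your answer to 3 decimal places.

Mean z̄ = (-2 + 0 + 2 + 4 + 4 + 4 + 7)/7 = 2.7143
Σ_{t=1}^{6}(z_t−z̄)(z_{t+1}−z̄) = 22.6327
γ_1 = 22.6327 / 7 = 3.233

3.233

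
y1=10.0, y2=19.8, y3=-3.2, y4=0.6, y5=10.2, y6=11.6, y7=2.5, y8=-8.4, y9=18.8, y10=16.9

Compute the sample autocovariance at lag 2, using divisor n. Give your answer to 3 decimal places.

Mean ȳ = (10.0 + 19.8 − 3.2 + 0.6 + 10.2 + 11.6 + 2.5 − 8.4 + 18.8 + 16.9)/10 = 7.8800
Σ_{t=1}^{8}(y_t−ȳ)(y_{t+2}−ȳ) = -441.6928
γ_2 = -441.6928 / 10 = -44.169

-44.169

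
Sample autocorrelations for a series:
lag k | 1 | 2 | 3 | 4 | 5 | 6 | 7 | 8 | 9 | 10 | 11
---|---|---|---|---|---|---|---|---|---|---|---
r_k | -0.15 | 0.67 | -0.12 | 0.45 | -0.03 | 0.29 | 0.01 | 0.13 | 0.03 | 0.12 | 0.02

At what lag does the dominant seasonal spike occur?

2

The largest autocorrelation is r_2 = 0.67, with weaker echoes at lags 4 (0.45) and 6 (0.29); the remaining lags stay at or below 0.13.
The dominant spike at lag 2 indicates a seasonal period of 2.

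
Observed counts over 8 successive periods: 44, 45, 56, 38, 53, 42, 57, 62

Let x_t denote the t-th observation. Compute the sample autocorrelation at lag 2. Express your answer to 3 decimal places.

Mean x̄ = (44 + 45 + 56 + 38 + 53 + 42 + 57 + 62)/8 = 49.6250
Deviations from mean: -5.6250, -4.6250, 6.3750, -11.6250, 3.3750, -7.6250, 7.3750, 12.3750
Numerator Σ_{t=1}^{6}(x_t−x̄)(x_{t+2}−x̄) = 58.5938
Denominator Σ(x_t−x̄)² = 505.8750
r_2 = 58.5938 / 505.8750 = 0.116

0.116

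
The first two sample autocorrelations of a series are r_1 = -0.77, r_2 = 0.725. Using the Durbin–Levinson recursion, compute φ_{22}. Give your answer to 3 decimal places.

0.324

φ_{22} = (r_2 − r_1²) / (1 − r_1²)
r_1² = (-0.77)² = 0.5929
Numerator = 0.725 − 0.5929 = 0.1321; denominator = 1 − 0.5929 = 0.4071
φ_{22} = 0.1321 / 0.4071 = 0.324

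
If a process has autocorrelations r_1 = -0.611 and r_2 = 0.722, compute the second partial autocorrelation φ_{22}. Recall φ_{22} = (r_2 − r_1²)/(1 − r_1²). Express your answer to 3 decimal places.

φ_{22} = (r_2 − r_1²) / (1 − r_1²)
r_1² = (-0.611)² = 0.373321
Numerator = 0.722 − 0.3733 = 0.3487; denominator = 1 − 0.3733 = 0.6267
φ_{22} = 0.3487 / 0.6267 = 0.556

0.556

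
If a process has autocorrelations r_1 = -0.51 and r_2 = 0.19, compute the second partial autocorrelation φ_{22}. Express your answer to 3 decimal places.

φ_{22} = (r_2 − r_1²) / (1 − r_1²)
r_1² = (-0.51)² = 0.2601
Numerator = 0.19 − 0.2601 = -0.0701; denominator = 1 − 0.2601 = 0.7399
φ_{22} = -0.0701 / 0.7399 = -0.095

-0.095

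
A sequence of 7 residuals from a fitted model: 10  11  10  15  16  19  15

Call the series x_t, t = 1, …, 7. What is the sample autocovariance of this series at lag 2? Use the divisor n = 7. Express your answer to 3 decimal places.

1.650

Mean x̄ = (10 + 11 + 10 + 15 + 16 + 19 + 15)/7 = 13.7143
Σ_{t=1}^{5}(x_t−x̄)(x_{t+2}−x̄) = 11.5510
γ_2 = 11.5510 / 7 = 1.650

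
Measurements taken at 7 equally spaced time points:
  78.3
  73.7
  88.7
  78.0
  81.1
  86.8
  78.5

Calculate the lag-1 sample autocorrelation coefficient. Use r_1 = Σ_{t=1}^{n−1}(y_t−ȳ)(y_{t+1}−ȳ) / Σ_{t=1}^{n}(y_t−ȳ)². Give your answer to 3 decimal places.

-0.434

Mean ȳ = (78.3 + 73.7 + 88.7 + 78.0 + 81.1 + 86.8 + 78.5)/7 = 80.7286
Deviations from mean: -2.4286, -7.0286, 7.9714, -2.7286, 0.3714, 6.0714, -2.2286
Σ(y_t−ȳ)(y_{t+1}−ȳ) = (17.0694) + (-56.0278) + (-21.7506) + (-1.0135) + (2.2551) + (-13.5306) = -72.9980
Denominator Σ(y_t−ȳ)² = 168.2543
r_1 = -72.9980 / 168.2543 = -0.434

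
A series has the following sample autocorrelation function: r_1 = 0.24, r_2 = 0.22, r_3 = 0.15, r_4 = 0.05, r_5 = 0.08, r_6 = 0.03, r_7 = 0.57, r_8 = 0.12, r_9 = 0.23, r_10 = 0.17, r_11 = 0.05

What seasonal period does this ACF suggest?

The largest autocorrelation is r_7 = 0.57; the remaining lags stay at or below 0.24. The elevated value at lag 1 (0.24), dropping to 0.22 at lag 2, reflects decaying short-term dependence rather than seasonality.
The dominant spike at lag 7 indicates a seasonal period of 7.

7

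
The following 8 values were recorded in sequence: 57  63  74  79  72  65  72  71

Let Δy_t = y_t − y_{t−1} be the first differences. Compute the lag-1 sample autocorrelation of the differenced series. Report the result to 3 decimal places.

First differences Δy: 6, 11, 5, -7, -7, 7, -1
Mean of differences = 2.0000
Numerator Σ(Δy_t−Δȳ)(Δy_{t+1}−Δȳ) = 57.0000
Denominator Σ(Δy_t−Δȳ)² = 302.0000
r_1(Δy) = 57.0000 / 302.0000 = 0.189

0.189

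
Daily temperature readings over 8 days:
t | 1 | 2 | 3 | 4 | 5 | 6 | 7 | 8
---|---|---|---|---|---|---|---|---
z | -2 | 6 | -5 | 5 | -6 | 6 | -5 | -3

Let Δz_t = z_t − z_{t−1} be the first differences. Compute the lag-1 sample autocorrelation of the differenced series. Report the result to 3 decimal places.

First differences Δz: 8, -11, 10, -11, 12, -11, 2
Mean of differences = -0.1429
Numerator Σ(Δz_t−Δz̄)(Δz_{t+1}−Δz̄) = -595.5918
Denominator Σ(Δz_t−Δz̄)² = 674.8571
r_1(Δz) = -595.5918 / 674.8571 = -0.883

-0.883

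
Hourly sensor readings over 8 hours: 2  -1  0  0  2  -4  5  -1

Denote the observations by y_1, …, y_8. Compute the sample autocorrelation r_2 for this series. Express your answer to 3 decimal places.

0.290

Mean ȳ = (2 − 1 + 0 + 0 + 2 − 4 + 5 − 1)/8 = 0.3750
Deviations from mean: 1.6250, -1.3750, -0.3750, -0.3750, 1.6250, -4.3750, 4.6250, -1.3750
Numerator Σ_{t=1}^{6}(y_t−ȳ)(y_{t+2}−ȳ) = 14.4688
Denominator Σ(y_t−ȳ)² = 49.8750
r_2 = 14.4688 / 49.8750 = 0.290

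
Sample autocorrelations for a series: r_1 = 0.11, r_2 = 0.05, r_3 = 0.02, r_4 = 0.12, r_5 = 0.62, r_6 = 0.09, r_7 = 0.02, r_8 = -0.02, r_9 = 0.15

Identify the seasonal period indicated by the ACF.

5

The largest autocorrelation is r_5 = 0.62; the remaining lags stay at or below 0.15.
The dominant spike at lag 5 indicates a seasonal period of 5.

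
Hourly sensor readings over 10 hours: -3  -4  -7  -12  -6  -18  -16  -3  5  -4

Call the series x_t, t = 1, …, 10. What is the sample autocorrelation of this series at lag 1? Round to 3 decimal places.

Mean x̄ = (-3 − 4 − 7 − 12 − 6 − 18 − 16 − 3 + 5 − 4)/10 = -6.8000
Numerator Σ_{t=1}^{9}(x_t−x̄)(x_{t+1}−x̄) = 143.9600
Denominator Σ(x_t−x̄)² = 421.6000
r_1 = 143.9600 / 421.6000 = 0.341

0.341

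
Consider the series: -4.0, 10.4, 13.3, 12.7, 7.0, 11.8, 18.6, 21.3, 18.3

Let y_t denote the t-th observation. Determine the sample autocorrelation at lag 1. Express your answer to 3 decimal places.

Mean ȳ = (-4.0 + 10.4 + 13.3 + 12.7 + 7.0 + 11.8 + 18.6 + 21.3 + 18.3)/9 = 12.1556
Numerator Σ_{t=1}^{8}(y_t−ȳ)(y_{t+1}−ȳ) = 138.8291
Denominator Σ(y_t−ȳ)² = 455.3022
r_1 = 138.8291 / 455.3022 = 0.305

0.305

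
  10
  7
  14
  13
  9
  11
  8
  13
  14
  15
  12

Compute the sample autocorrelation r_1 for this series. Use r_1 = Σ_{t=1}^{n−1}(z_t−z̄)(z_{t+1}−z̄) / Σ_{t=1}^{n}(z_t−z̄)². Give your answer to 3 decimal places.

0.106

Mean z̄ = (10 + 7 + 14 + 13 + 9 + 11 + 8 + 13 + 14 + 15 + 12)/11 = 11.4545
Numerator Σ_{t=1}^{10}(z_t−z̄)(z_{t+1}−z̄) = 7.5207
Denominator Σ(z_t−z̄)² = 70.7273
r_1 = 7.5207 / 70.7273 = 0.106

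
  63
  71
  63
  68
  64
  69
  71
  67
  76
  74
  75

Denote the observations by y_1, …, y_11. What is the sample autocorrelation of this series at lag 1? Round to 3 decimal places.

0.153

Mean ȳ = (63 + 71 + 63 + 68 + 64 + 69 + 71 + 67 + 76 + 74 + 75)/11 = 69.1818
Numerator Σ_{t=1}^{10}(y_t−ȳ)(y_{t+1}−ȳ) = 33.6033
Denominator Σ(y_t−ȳ)² = 219.6364
r_1 = 33.6033 / 219.6364 = 0.153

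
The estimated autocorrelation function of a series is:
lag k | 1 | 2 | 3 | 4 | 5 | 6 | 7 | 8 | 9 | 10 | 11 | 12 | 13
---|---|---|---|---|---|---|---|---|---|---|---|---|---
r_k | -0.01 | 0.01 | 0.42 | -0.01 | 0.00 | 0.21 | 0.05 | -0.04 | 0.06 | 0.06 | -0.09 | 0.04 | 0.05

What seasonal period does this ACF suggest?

3

The largest autocorrelation is r_3 = 0.42, with a weaker echo at lag 6 (0.21); the remaining lags stay at or below 0.06.
The dominant spike at lag 3 indicates a seasonal period of 3.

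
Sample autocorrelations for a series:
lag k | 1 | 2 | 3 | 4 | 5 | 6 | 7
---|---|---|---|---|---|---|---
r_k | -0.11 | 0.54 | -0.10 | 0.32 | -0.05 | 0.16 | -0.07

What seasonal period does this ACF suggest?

The largest autocorrelation is r_2 = 0.54, with weaker echoes at lags 4 (0.32) and 6 (0.16); the remaining lags stay at or below -0.05.
The dominant spike at lag 2 indicates a seasonal period of 2.

2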